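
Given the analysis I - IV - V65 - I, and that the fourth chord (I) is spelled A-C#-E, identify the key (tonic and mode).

A major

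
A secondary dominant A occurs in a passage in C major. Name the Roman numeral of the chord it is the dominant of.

ii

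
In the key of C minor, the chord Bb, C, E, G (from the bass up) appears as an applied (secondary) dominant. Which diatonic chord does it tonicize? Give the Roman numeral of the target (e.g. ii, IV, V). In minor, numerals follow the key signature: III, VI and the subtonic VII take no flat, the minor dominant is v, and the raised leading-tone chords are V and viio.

iv

The chord is a dominant seventh chord on C.
A dominant resolves down a perfect fifth: C → F. In C minor, F is scale degree 4, i.e. iv.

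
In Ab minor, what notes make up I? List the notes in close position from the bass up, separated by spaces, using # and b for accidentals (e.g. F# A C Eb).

Ab C Eb

I is the major tonic (Picardy third), borrowed from the parallel major. In Ab minor that root is Ab.
So the chord is Ab-C-Eb, a major triad.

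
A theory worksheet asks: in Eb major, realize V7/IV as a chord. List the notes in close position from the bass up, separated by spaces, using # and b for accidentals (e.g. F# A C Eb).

Eb G Bb Db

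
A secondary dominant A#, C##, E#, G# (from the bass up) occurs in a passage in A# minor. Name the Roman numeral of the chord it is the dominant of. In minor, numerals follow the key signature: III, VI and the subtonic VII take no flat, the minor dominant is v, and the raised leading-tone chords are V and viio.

The chord is a dominant seventh chord on A#.
A dominant resolves down a perfect fifth: A# → D#. In A# minor, D# is scale degree 4, i.e. iv.

iv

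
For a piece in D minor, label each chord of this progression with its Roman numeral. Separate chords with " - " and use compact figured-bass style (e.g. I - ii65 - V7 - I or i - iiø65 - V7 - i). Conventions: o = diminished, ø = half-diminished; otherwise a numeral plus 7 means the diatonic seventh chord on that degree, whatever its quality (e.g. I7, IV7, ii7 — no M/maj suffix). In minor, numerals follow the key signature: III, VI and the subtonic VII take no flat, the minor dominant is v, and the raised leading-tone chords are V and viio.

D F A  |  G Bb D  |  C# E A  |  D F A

D-F-A: minor triad on D = scale degree 1 → i.
G-Bb-D: minor triad on G = scale degree 4 → iv.
C#-E-A has root A, degree 5 in D minor, so V6.
D-F-A: root D is the tonic; minor triad there is i.

i - iv - V6 - i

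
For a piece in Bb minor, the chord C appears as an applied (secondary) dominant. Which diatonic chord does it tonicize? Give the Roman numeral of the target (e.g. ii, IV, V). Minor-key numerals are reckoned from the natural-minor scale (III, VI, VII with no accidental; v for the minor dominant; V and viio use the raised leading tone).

The chord is a major triad on C.
A dominant resolves down a perfect fifth: C → F. In Bb minor, F is scale degree 5, i.e. V.

V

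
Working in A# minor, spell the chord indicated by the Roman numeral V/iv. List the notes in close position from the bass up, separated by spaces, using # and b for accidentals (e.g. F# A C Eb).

V/iv is a secondary dominant — the dominant triad of iv. iv in A# minor is D#, so the applied chord's root is A#, a perfect fifth above.
Building a major triad on A# gives A#-C##-E#.

A# C## E#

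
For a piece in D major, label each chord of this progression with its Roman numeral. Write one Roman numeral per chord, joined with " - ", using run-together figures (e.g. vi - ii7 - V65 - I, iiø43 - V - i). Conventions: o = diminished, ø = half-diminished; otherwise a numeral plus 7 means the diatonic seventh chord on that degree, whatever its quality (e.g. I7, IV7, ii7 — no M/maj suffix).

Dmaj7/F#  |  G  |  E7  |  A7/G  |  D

Dmaj7/F#: root D is the tonic; major seventh chord there is I65.
G: root G is the subdominant; major triad there is IV.
E7: a dominant seventh chord on E, the applied dominant of V → V7/V.
A7/G: root A is the dominant; dominant seventh chord there is V42.
D: major triad on D = scale degree 1 → I.

I65 - IV - V7/V - V42 - I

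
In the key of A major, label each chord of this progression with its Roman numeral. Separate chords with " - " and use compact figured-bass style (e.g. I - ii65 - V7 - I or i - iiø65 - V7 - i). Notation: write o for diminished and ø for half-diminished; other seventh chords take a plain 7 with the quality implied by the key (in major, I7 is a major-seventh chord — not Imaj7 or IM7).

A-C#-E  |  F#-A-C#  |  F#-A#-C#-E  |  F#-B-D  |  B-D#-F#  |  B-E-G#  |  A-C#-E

I - vi - V7/ii - ii64 - V/V - V64 - I

A-C#-E: major triad on A = scale degree 1 → I.
F#-A-C#: root F# is the submediant; minor triad there is vi.
F#-A#-C#-E: a dominant seventh chord on F#, the applied dominant of ii → V7/ii.
F#-B-D: minor triad on B = scale degree 2 → ii64.
B-D#-F#: a major triad on B, the applied dominant of V → V/V.
B-E-G# has root E, degree 5 in A major, so V64.
A-C#-E: root A is the tonic; major triad there is I.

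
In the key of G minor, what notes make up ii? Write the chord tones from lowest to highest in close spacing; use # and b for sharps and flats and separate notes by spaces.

A C E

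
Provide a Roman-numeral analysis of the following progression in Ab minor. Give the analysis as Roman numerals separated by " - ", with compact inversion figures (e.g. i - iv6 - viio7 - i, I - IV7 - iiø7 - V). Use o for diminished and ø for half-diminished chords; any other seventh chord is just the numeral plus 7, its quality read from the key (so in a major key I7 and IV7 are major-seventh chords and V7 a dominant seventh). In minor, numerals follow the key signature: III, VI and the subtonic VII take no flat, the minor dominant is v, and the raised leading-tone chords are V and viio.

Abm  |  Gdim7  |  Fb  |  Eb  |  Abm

Abm: minor triad on Ab = scale degree 1 → i.
Gdim7: root G is the leading tone; fully diminished seventh chord there is viio7.
Fb: major triad on Fb = scale degree 6 → VI.
Eb has root Eb, degree 5 in Ab minor, so V.
Abm: root Ab is the tonic; minor triad there is i.

i - viio7 - VI - V - i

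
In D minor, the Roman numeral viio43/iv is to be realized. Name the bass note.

C

The applied chord viio43/iv is rooted on F#: F#-A-C-Eb.
The figure 43 means second inversion — the fifth is in the bass.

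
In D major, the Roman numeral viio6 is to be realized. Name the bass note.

E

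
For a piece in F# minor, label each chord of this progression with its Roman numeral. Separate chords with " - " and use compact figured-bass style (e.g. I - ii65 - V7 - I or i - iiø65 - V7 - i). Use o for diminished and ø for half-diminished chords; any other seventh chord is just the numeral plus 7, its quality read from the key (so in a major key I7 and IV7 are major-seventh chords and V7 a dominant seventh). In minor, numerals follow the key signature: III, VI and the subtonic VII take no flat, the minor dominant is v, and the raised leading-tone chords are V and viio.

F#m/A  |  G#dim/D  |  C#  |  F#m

i6 - iio64 - V - i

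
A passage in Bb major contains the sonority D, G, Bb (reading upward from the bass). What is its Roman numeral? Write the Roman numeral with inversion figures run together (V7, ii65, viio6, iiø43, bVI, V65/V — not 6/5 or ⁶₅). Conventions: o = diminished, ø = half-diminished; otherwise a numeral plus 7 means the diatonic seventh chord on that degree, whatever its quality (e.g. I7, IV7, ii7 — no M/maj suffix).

The pitches G-Bb-D form a minor triad rooted on G.
In Bb major, G is the submediant; the diatonic minor triad there is vi.
With D in the bass the chord is in second inversion, so the figured bass is 64.

vi64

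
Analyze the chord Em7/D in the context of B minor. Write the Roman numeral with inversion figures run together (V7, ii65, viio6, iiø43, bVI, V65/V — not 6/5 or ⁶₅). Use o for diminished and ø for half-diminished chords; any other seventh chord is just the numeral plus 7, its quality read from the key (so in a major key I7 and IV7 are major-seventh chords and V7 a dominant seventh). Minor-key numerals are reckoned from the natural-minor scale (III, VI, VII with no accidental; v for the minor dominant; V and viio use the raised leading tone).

iv42

The pitches E-G-B-D form a minor seventh chord rooted on E.
In B minor, E is the subdominant; the diatonic minor seventh chord there is iv7.
With D in the bass the chord is in third inversion, so the figured bass is 42.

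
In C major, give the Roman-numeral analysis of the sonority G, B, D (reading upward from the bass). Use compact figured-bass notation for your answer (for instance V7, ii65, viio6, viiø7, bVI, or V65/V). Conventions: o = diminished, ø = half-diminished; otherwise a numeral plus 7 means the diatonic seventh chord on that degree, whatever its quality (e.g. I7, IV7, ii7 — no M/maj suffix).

The pitches G-B-D form a major triad rooted on G.
In C major, G is the dominant; the diatonic major triad there is V.

V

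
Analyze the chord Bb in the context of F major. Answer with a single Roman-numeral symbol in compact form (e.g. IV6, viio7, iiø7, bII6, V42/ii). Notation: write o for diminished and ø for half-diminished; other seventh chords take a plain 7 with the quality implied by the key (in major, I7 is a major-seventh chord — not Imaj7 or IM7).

IV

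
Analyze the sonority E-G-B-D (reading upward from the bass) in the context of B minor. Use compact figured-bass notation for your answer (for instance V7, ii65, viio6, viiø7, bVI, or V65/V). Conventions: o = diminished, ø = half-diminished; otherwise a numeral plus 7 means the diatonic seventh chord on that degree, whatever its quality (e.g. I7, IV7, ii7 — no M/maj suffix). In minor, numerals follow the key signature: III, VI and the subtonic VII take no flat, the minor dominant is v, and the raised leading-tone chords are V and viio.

iv7

Stacked in thirds the chord is E-G-B-D: a minor seventh chord on E.
E is scale degree 4 in B minor, and a minor seventh chord on that degree is written iv7.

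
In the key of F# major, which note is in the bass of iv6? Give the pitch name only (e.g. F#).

iv in F# major has root B; the chord is B-D-F#.
The figure 6 means first inversion — the third is in the bass.

D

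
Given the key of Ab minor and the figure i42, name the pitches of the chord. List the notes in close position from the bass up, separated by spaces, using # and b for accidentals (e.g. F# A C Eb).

Gb Ab Cb Eb

The numeral's case and figure indicate a minor seventh chord. In Ab minor its root, scale degree 1, is Ab.
Stacking thirds from Ab gives Ab-Cb-Eb-Gb.
The figured bass 42 indicates third inversion, placing the seventh (Gb) in the bass: Gb-Ab-Cb-Eb.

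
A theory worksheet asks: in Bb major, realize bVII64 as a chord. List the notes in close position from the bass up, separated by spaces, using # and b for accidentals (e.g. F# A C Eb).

Eb Ab C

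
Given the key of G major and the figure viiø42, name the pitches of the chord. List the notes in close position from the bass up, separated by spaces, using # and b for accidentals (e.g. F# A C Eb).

In G major, the seventh degree is F#, and the diatonic chord built there is a half-diminished seventh chord.
Stacking thirds from F# gives F#-A-C-E.
With the 42 figure the chord is in third inversion; from the bass E upward in close position it reads E-F#-A-C.

E F# A C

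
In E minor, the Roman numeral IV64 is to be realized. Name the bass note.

IV in E minor has root A; the chord is A-C#-E.
The figure 64 means second inversion — the fifth is in the bass.

E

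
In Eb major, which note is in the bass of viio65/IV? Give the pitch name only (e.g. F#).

Bb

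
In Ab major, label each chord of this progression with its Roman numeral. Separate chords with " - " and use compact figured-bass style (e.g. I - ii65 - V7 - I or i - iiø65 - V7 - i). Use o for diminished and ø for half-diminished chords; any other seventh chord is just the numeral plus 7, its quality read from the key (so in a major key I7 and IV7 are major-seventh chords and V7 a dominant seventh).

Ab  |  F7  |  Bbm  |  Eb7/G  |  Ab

Ab: root Ab is the tonic; major triad there is I.
F7: chromatic; F is V of ii, so V7/ii.
Bbm: minor triad on Bb = scale degree 2 → ii.
Eb7/G: root Eb is the dominant; dominant seventh chord there is V65.
Ab: root Ab is the tonic; major triad there is I.

I - V7/ii - ii - V65 - I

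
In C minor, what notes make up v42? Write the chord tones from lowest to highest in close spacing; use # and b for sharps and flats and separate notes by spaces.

F G Bb D

In C minor, the fifth degree is G, and the diatonic chord built there is a minor seventh chord.
That chord is spelled G-Bb-D-F.
With the 42 figure the chord is in third inversion; from the bass F upward in close position it reads F-G-Bb-D.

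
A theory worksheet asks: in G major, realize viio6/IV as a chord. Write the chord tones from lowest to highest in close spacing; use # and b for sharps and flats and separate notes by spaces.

viio6/IV is a secondary leading-tone chord. The target IV is C in G major; the applied chord is rooted a semitone below, on B.
Building a diminished triad on B gives B-D-F.
The figured bass 6 indicates first inversion, placing the third (D) in the bass: D-F-B.

D F B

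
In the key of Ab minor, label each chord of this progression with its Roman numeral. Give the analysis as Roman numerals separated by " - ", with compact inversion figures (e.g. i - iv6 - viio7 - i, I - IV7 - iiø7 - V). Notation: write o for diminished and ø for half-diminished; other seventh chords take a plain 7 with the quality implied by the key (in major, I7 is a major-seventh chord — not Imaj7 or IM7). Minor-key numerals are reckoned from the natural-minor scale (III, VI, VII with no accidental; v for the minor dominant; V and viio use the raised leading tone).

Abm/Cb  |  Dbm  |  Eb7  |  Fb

i6 - iv - V7 - VI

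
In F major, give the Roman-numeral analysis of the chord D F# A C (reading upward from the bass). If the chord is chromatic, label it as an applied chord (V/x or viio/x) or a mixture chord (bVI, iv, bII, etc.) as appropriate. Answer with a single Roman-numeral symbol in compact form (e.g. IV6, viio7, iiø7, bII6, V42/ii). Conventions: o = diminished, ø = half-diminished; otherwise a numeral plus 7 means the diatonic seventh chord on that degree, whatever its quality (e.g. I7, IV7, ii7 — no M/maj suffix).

V7/ii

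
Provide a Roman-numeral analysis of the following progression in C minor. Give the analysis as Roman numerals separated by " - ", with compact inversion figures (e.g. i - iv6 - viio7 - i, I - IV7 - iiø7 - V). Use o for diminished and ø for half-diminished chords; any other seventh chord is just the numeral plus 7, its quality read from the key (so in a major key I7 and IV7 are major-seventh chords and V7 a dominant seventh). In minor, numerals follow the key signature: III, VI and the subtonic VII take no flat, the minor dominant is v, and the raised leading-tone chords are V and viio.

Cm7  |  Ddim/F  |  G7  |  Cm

i7 - iio6 - V7 - i

Cm7 has root C, degree 1 in C minor, so i7.
Ddim/F has root D, degree 2 in C minor, so iio6.
G7 has root G, degree 5 in C minor, so V7.
Cm: minor triad on C = scale degree 1 → i.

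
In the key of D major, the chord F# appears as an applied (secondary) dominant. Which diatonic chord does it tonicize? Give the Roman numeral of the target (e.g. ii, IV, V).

vi

The chord is a major triad on F#.
A dominant resolves down a perfect fifth: F# → B. In D major, B is scale degree 6, i.e. vi.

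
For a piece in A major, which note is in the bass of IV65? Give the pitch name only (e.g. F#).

IV in A major has root D; the chord is D-F#-A-C#.
The figure 65 means first inversion — the third is in the bass.

F#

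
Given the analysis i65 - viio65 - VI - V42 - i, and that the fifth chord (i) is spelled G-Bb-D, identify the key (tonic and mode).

The chord Gm is a minor triad rooted on G; its label is i.
If G is scale degree 1 and the mode makes that degree carry a minor triad, the tonic is G and the mode is minor.

G minor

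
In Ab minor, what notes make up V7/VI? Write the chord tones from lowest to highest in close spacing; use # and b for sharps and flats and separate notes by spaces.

The slash means an applied dominant: we want the dominant of VI. In Ab minor, VI is Fb major, and its dominant is built on Cb.
Building a dominant seventh chord on Cb gives Cb-Eb-Gb-Bbb.

Cb Eb Gb Bbb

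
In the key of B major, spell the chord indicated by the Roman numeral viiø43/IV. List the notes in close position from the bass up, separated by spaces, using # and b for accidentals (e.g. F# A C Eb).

The slash marks an applied leading-tone chord: viio of IV. In B major, IV is E, so the leading tone to it is D#, a half step below.
Building a half-diminished seventh chord on D# gives D#-F#-A-C#.
The figured bass 43 indicates second inversion, placing the fifth (A) in the bass: A-C#-D#-F#.

A C# D# F#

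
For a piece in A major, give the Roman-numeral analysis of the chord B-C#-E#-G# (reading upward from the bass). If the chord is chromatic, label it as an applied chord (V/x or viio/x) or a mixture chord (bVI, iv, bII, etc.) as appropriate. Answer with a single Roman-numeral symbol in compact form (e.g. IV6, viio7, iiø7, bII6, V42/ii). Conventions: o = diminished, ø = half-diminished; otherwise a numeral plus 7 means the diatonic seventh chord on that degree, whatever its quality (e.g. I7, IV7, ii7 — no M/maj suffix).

The pitches C#-E#-G#-B form a dominant seventh chord rooted on C#.
C# is not a diatonic chord root with this quality in A major, but it lies a perfect fifth above F# (vi), so the chord functions as an applied dominant of vi.
With B in the bass the chord is in third inversion, so the figured bass is 42.

V42/vi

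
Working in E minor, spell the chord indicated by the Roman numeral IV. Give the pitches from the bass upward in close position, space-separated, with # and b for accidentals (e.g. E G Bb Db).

IV is the major subdominant, borrowed from the parallel major. In E minor that root is A.
So the chord is A-C#-E, a major triad.

A C# E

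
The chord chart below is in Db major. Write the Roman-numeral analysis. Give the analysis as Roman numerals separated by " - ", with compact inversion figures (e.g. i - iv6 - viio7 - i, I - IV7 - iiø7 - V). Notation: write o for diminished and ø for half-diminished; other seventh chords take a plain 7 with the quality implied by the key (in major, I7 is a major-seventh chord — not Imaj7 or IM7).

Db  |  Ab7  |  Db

Db has root Db, degree 1 in Db major, so I.
Ab7 has root Ab, degree 5 in Db major, so V7.
Db has root Db, degree 1 in Db major, so I.

I - V7 - I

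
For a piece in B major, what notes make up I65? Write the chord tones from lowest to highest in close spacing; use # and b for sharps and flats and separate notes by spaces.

D# F# A# B

The numeral's case and figure indicate a major seventh chord. In B major its root, the first degree, is B.
Stacking thirds from B gives B-D#-F#-A#.
With the 65 figure the chord is in first inversion; from the bass D# upward in close position it reads D#-F#-A#-B.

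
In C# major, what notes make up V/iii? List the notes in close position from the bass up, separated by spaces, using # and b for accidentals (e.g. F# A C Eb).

The slash means an applied dominant: we want the dominant of iii. In C# major, iii is E# minor, and its dominant is built on B#.
Building a major triad on B# gives B#-D##-F##.

B# D## F##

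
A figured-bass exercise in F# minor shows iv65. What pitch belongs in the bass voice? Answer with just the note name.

D

iv in F# minor has root B; the chord is B-D-F#-A.
The figure 65 means first inversion — the third is in the bass.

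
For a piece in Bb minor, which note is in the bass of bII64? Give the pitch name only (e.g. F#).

bII in Bb minor has root Cb; the chord is Cb-Eb-Gb.
The figure 64 means second inversion — the fifth is in the bass.

Gb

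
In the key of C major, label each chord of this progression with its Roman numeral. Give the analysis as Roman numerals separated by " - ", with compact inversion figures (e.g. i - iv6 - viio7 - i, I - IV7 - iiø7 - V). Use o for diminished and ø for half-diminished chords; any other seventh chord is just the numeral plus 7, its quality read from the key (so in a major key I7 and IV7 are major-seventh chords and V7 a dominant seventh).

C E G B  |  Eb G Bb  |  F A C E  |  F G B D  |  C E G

I7 - bIII - IV7 - V42 - I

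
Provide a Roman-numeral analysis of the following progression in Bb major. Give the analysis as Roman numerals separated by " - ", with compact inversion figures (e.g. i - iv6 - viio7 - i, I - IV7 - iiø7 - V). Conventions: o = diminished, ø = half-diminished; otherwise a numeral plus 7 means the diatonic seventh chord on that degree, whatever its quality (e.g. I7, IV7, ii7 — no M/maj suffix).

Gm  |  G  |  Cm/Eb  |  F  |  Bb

vi - V/ii - ii6 - V - I

Gm: minor triad on G = scale degree 6 → vi.
G: chromatic; G is V of ii, so V/ii.
Cm/Eb: root C is the supertonic; minor triad there is ii6.
F: root F is the dominant; major triad there is V.
Bb: major triad on Bb = scale degree 1 → I.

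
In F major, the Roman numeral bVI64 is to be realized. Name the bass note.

Ab

bVI in F major has root Db; the chord is Db-F-Ab.
The figure 64 means second inversion — the fifth is in the bass.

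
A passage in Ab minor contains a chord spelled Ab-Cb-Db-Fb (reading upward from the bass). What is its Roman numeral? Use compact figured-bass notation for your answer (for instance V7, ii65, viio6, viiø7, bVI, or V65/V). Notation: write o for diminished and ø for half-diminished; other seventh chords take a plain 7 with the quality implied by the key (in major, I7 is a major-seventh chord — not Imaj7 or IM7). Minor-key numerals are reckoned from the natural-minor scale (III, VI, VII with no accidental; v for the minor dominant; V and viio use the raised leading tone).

iv43

The pitches Db-Fb-Ab-Cb form a minor seventh chord rooted on Db.
Db is scale degree 4 in Ab minor, and a minor seventh chord on that degree is written iv7.
With Ab in the bass the chord is in second inversion, so the figured bass is 43.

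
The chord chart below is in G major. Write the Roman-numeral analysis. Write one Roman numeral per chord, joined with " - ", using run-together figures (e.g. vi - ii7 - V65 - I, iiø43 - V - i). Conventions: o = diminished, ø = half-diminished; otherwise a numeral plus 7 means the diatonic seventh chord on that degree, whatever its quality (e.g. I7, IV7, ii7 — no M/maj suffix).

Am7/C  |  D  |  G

ii65 - V - I

Am7/C has root A, degree 2 in G major, so ii65.
D has root D, degree 5 in G major, so V.
G: major triad on G = scale degree 1 → I.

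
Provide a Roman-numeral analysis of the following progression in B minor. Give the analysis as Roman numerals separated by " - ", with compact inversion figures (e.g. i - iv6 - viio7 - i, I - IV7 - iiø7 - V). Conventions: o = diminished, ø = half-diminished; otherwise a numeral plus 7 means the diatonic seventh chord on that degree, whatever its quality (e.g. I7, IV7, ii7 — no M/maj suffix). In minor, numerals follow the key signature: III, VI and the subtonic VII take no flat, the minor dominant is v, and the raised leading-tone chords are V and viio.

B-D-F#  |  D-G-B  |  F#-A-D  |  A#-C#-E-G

B-D-F# has root B, degree 1 in B minor, so i.
D-G-B has root G, degree 6 in B minor, so VI64.
F#-A-D: root D is the mediant; major triad there is III6.
A#-C#-E-G: root A# is the leading tone; fully diminished seventh chord there is viio7.

i - VI64 - III6 - viio7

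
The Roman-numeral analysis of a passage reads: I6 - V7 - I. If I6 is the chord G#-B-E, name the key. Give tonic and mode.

E major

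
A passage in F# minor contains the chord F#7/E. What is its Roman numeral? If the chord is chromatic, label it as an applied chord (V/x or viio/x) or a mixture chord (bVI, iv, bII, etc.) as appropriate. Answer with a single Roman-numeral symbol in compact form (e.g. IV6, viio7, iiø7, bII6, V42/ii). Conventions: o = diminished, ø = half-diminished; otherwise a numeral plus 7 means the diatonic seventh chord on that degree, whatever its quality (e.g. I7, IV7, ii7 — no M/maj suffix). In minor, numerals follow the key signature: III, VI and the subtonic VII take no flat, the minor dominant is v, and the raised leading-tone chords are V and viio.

Stacked in thirds the chord is F#-A#-C#-E: a dominant seventh chord on F#.
F# is not a diatonic chord root with this quality in F# minor, but it lies a perfect fifth above B (iv), so the chord functions as an applied dominant of iv.
With E in the bass the chord is in third inversion, so the figured bass is 42.

V42/iv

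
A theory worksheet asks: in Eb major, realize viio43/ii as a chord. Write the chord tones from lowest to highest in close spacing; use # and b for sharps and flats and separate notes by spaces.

Bb Db E G

The slash marks an applied leading-tone chord: viio of ii. In Eb major, ii is F, so the leading tone to it is E, a half step below.
Building a fully diminished seventh chord on E gives E-G-Bb-Db.
With the 43 figure the chord is in second inversion; from the bass Bb upward in close position it reads Bb-Db-E-G.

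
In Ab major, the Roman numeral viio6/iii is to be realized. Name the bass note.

D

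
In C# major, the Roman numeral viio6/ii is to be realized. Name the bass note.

The applied chord viio6/ii is rooted on C##: C##-E#-G#.
The figure 6 means first inversion — the third is in the bass.

E#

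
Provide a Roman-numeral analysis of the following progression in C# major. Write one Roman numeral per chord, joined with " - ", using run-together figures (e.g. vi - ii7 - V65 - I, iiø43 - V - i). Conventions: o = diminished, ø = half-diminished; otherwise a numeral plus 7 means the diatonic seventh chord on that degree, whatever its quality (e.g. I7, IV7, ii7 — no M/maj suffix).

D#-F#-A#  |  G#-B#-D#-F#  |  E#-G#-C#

D#-F#-A# has root D#, degree 2 in C# major, so ii.
G#-B#-D#-F#: root G# is the dominant; dominant seventh chord there is V7.
E#-G#-C#: major triad on C# = scale degree 1 → I6.

ii - V7 - I6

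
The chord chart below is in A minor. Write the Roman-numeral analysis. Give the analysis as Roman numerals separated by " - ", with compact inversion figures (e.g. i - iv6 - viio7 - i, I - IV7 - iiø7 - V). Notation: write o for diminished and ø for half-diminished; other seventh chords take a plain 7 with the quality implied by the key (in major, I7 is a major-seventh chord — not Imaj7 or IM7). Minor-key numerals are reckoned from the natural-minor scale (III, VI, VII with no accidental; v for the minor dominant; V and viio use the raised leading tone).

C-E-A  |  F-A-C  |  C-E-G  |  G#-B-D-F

i6 - VI - III - viio7

C-E-A: root A is the tonic; minor triad there is i6.
F-A-C: major triad on F = scale degree 6 → VI.
C-E-G has root C, degree 3 in A minor, so III.
G#-B-D-F: root G# is the leading tone; fully diminished seventh chord there is viio7.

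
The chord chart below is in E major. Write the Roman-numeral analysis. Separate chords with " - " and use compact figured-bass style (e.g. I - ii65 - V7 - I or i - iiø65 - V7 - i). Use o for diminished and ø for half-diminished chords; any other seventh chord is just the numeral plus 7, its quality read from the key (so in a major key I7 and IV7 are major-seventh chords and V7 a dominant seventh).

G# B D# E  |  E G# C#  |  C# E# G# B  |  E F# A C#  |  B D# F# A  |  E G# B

I65 - vi6 - V7/ii - ii42 - V7 - I

G#-B-D#-E: root E is the tonic; major seventh chord there is I65.
E-G#-C#: minor triad on C# = scale degree 6 → vi6.
C#-E#-G#-B is the secondary dominant of ii (dominant seventh chord on C#): V7/ii.
E-F#-A-C#: root F# is the supertonic; minor seventh chord there is ii42.
B-D#-F#-A has root B, degree 5 in E major, so V7.
E-G#-B: root E is the tonic; major triad there is I.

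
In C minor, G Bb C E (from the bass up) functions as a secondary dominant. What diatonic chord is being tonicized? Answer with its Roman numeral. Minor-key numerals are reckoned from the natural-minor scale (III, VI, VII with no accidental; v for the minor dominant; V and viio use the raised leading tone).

iv

The chord is a dominant seventh chord on C.
A dominant resolves down a perfect fifth: C → F. In C minor, F is scale degree 4, i.e. iv.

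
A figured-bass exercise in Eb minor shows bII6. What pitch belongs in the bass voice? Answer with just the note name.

bII in Eb minor has root Fb; the chord is Fb-Ab-Cb.
The figure 6 means first inversion — the third is in the bass.

Ab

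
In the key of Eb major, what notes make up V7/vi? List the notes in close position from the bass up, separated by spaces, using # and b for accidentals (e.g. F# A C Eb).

The slash means an applied dominant: we want the dominant of vi. In Eb major, vi is C minor, and its dominant is built on G.
Building a dominant seventh chord on G gives G-B-D-F.

G B D F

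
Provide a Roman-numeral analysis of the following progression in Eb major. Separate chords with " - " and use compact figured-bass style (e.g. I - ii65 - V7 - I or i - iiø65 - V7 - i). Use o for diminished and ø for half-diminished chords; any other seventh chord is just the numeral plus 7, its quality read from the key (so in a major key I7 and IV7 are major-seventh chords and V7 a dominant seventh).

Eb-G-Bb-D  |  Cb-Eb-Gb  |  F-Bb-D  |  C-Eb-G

Eb-G-Bb-D has root Eb, degree 1 in Eb major, so I7.
Cb-Eb-Gb is non-diatonic — bVI, a mixture chord from Eb minor.
F-Bb-D has root Bb, degree 5 in Eb major, so V64.
C-Eb-G has root C, degree 6 in Eb major, so vi.

I7 - bVI - V64 - vi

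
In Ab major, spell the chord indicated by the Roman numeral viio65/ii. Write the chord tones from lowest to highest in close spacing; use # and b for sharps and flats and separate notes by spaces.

viio65/ii is a secondary leading-tone chord. The target ii is Bb in Ab major; the applied chord is rooted a semitone below, on A.
Building a fully diminished seventh chord on A gives A-C-Eb-Gb.
The figured bass 65 indicates first inversion, placing the third (C) in the bass: C-Eb-Gb-A.

C Eb Gb A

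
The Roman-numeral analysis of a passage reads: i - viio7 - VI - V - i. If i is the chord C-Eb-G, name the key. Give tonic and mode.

C minor

i is given as C-Eb-G — a minor triad with root C.
If C is scale degree 1 and the mode makes that degree carry a minor triad, the tonic is C and the mode is minor.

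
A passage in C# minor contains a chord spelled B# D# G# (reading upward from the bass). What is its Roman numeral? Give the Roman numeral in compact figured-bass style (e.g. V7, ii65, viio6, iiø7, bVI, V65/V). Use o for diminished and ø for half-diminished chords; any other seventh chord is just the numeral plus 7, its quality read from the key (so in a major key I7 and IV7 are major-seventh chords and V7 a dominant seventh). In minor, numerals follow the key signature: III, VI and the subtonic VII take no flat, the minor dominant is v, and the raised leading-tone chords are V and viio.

V6

Stacked in thirds the chord is G#-B#-D#: a major triad on G#.
G# is scale degree 5 in C# minor, and a major triad on that degree is written V.
With B# in the bass the chord is in first inversion, so the figured bass is 6.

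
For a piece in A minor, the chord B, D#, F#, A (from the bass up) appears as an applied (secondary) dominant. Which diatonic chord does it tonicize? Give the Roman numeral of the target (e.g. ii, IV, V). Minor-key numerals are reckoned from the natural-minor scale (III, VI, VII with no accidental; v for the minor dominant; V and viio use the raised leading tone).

V

The chord is a dominant seventh chord on B.
A dominant resolves down a perfect fifth: B → E. In A minor, E is scale degree 5, i.e. V.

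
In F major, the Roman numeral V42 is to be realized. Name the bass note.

Bb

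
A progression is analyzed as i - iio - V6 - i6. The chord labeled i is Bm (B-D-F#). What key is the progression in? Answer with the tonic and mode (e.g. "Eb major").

The anchor chord is a minor triad on B, labeled i.
If B is scale degree 1 and the mode makes that degree carry a minor triad, the tonic is B and the mode is minor.

B minor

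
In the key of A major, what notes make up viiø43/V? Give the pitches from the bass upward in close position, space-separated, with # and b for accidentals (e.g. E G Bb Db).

A C# D# F#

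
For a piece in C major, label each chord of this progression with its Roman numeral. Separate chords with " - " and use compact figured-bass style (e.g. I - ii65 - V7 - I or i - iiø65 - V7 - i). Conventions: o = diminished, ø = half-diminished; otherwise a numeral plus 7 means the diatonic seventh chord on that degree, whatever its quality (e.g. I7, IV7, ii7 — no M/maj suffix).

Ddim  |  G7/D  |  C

Ddim is non-diatonic — iio, a mixture chord from C minor.
G7/D has root G, degree 5 in C major, so V43.
C has root C, degree 1 in C major, so I.

iio - V43 - I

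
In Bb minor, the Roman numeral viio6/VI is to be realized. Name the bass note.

The applied chord viio6/VI is rooted on F: F-Ab-Cb.
The figure 6 means first inversion — the third is in the bass.

Ab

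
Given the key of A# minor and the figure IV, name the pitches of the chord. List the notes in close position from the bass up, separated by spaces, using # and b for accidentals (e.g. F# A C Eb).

Scale degree 4 in A# minor is D#; here the chord built on it is altered to a major triad. IV is the major subdominant, borrowed from the parallel major.
So the chord is D#-F##-A#.

D# F## A#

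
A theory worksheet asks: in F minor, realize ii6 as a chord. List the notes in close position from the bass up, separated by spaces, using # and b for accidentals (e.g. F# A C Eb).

Bb D G

ii6 is the minor supertonic, borrowed from the parallel major (the Dorian ii). In F minor that root is G.
So the chord is G-Bb-D, a minor triad.
With the 6 figure the chord is in first inversion; from the bass Bb upward in close position it reads Bb-D-G.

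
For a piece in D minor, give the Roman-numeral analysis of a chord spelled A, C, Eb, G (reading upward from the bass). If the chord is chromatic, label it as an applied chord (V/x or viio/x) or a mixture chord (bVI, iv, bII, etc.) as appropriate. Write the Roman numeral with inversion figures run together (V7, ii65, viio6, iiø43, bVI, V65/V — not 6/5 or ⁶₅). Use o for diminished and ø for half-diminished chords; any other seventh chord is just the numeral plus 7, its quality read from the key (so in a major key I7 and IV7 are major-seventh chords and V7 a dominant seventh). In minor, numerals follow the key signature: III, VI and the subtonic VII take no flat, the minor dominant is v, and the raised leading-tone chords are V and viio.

The pitches A-C-Eb-G form a half-diminished seventh chord rooted on A.
A sits a half step below Bb (VI in D minor); a diminished chord there is the applied leading-tone chord of VI.

viiø7/VI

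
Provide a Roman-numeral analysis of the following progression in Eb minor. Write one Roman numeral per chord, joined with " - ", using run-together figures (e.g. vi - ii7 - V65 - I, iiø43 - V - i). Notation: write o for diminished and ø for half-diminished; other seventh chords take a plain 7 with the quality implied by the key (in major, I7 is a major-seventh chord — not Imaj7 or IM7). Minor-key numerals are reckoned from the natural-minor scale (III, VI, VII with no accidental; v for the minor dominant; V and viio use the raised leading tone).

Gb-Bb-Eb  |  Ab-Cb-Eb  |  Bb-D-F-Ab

Gb-Bb-Eb has root Eb, degree 1 in Eb minor, so i6.
Ab-Cb-Eb has root Ab, degree 4 in Eb minor, so iv.
Bb-D-F-Ab: dominant seventh chord on Bb = scale degree 5 → V7.

i6 - iv - V7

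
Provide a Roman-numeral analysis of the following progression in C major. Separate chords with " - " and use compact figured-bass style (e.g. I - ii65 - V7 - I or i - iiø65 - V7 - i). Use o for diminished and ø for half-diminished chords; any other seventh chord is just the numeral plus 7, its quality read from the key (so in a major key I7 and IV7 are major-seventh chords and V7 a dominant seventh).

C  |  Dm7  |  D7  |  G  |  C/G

I - ii7 - V7/V - V - I64

C has root C, degree 1 in C major, so I.
Dm7 has root D, degree 2 in C major, so ii7.
D7: a dominant seventh chord on D, the applied dominant of V → V7/V.
G: major triad on G = scale degree 5 → V.
C/G has root C, degree 1 in C major, so I64.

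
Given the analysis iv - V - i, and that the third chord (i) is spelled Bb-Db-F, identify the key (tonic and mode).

i is given as Bb-Db-F — a minor triad with root Bb.
If Bb is scale degree 1 and the mode makes that degree carry a minor triad, the tonic is Bb and the mode is minor.

Bb minor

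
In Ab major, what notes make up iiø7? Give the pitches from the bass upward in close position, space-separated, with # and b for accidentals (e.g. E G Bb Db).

iiø7 is the half-diminished supertonic seventh, borrowed from the parallel minor. In Ab major that root is Bb.
So the chord is Bb-Db-Fb-Ab.

Bb Db Fb Ab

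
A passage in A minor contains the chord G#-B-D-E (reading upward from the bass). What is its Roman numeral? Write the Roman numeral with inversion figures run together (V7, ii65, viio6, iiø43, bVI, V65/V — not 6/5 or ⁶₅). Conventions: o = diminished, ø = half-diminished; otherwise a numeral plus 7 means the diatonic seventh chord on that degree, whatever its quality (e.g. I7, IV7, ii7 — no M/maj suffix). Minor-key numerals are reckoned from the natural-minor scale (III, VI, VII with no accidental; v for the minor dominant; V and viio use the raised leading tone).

V65

The pitches E-G#-B-D form a dominant seventh chord rooted on E.
In A minor, E is the dominant; the diatonic dominant seventh chord there is V7.
With G# in the bass the chord is in first inversion, so the figured bass is 65.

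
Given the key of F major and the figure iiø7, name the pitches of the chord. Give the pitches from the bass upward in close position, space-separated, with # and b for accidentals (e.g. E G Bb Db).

G Bb Db F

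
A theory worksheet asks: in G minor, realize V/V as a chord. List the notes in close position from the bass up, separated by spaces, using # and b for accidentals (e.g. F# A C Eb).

A C# E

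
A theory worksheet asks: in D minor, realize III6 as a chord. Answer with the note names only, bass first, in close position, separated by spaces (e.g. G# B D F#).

The numeral's case and figure indicate a major triad. In D minor its root, scale degree 3, is F.
That chord is spelled F-A-C.
With the 6 figure the chord is in first inversion; from the bass A upward in close position it reads A-C-F.

A C F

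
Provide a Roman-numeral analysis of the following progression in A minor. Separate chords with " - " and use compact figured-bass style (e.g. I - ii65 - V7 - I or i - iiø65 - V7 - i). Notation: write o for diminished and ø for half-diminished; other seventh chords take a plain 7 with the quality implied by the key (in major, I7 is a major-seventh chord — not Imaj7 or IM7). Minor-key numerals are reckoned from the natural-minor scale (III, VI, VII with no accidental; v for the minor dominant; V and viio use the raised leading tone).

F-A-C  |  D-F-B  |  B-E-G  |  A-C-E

VI - iio6 - v64 - i

F-A-C: root F is the submediant; major triad there is VI.
D-F-B: diminished triad on B = scale degree 2 → iio6.
B-E-G: root E is the dominant; minor triad there is v64.
A-C-E has root A, degree 1 in A minor, so i.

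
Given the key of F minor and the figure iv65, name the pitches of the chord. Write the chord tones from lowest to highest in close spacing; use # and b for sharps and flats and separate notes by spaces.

Db F Ab Bb

In F minor, the subdominant is Bb, and the diatonic chord built there is a minor seventh chord.
Stacking thirds from Bb gives Bb-Db-F-Ab.
With the 65 figure the chord is in first inversion; from the bass Db upward in close position it reads Db-F-Ab-Bb.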